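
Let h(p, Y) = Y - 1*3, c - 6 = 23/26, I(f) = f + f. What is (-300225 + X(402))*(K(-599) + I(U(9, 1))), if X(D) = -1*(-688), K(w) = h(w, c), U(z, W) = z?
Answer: -170436553/26 ≈ -6.5552e+6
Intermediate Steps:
I(f) = 2*f
c = 179/26 (c = 6 + 23/26 = 179/26 ≈ 6.8846)
h(p, Y) = -3 + Y (h(p, Y) = Y - 3 = -3 + Y)
K(w) = 101/26 (K(w) = -3 + 179/26 = 101/26)
X(D) = 688
(-300225 + X(402))*(K(-599) + I(U(9, 1))) = (-300225 + 688)*(101/26 + 2*9) = -299537*(101/26 + 18) = -299537*569/26 = -170436553/26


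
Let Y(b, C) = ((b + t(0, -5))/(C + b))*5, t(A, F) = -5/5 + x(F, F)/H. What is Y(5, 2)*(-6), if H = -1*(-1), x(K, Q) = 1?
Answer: -150/7 ≈ -21.429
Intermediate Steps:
H = 1
t(A, F) = 0 (t(A, F) = -5/5 + 1/1 = -5*⅕ + 1*1 = -1 + 1 = 0)
Y(b, C) = 5*b/(C + b) (Y(b, C) = ((b + 0)/(C + b))*5 = (b/(C + b))*5 = 5*b/(C + b))
Y(5, 2)*(-6) = (5*5/(2 + 5))*(-6) = (5*5/7)*(-6) = (5*5*(⅐))*(-6) = (25/7)*(-6) = -150/7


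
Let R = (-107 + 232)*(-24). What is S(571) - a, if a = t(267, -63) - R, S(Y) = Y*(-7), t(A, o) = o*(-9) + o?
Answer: -7501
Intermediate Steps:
t(A, o) = -8*o (t(A, o) = -9*o + o = -8*o)
S(Y) = -7*Y
R = -3000 (R = 125*(-24) = -3000)
a = 3504 (a = -8*(-63) - 1*(-3000) = 504 + 3000 = 3504)
S(571) - a = -7*571 - 1*3504 = -3997 - 3504 = -7501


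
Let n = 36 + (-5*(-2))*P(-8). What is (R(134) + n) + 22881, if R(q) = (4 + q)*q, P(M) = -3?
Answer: 41379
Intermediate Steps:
R(q) = q*(4 + q)
n = 6 (n = 36 - 5*(-2)*(-3) = 36 + 10*(-3) = 36 - 30 = 6)
(R(134) + n) + 22881 = (134*(4 + 134) + 6) + 22881 = (134*138 + 6) + 22881 = (18492 + 6) + 22881 = 18498 + 22881 = 41379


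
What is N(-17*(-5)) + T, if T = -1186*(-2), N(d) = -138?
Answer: 2234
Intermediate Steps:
T = 2372
N(-17*(-5)) + T = -138 + 2372 = 2234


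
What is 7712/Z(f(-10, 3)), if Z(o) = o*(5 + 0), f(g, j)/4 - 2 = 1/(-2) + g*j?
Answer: -3856/285 ≈ -13.530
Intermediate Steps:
f(g, j) = 6 + 4*g*j (f(g, j) = 8 + 4*(1/(-2) + g*j) = 8 + 4*(-1/2 + g*j) = 8 + (-2 + 4*g*j) = 6 + 4*g*j)
Z(o) = 5*o (Z(o) = o*5 = 5*o)
7712/Z(f(-10, 3)) = 7712/((5*(6 + 4*(-10)*3))) = 7712/((5*(6 - 120))) = 7712/((5*(-114))) = 7712/(-570) = 7712*(-1/570) = -3856/285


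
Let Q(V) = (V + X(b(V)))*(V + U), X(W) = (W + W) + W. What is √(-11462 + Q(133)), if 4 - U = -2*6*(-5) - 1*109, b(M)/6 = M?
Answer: 8*√7165 ≈ 677.17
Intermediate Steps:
b(M) = 6*M
X(W) = 3*W (X(W) = 2*W + W = 3*W)
U = 53 (U = 4 - (-2*6*(-5) - 1*109) = 4 - (-12*(-5) - 109) = 4 - (60 - 109) = 4 - 1*(-49) = 4 + 49 = 53)
Q(V) = 19*V*(53 + V) (Q(V) = (V + 3*(6*V))*(V + 53) = (V + 18*V)*(53 + V) = (19*V)*(53 + V) = 19*V*(53 + V))
√(-11462 + Q(133)) = √(-11462 + 19*133*(53 + 133)) = √(-11462 + 19*133*186) = √(-11462 + 470022) = √458560 = 8*√7165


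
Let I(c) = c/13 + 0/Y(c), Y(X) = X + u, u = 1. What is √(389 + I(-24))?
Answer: √65429/13 ≈ 19.676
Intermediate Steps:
Y(X) = 1 + X (Y(X) = X + 1 = 1 + X)
I(c) = c/13 (I(c) = c/13 + 0/(1 + c) = c*(1/13) + 0 = c/13 + 0 = c/13)
√(389 + I(-24)) = √(389 + (1/13)*(-24)) = √(389 - 24/13) = √(5033/13) = √65429/13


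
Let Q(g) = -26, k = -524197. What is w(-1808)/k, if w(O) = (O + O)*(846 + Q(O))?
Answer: 2965120/524197 ≈ 5.6565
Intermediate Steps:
w(O) = 1640*O (w(O) = (O + O)*(846 - 26) = (2*O)*820 = 1640*O)
w(-1808)/k = (1640*(-1808))/(-524197) = -2965120*(-1/524197) = 2965120/524197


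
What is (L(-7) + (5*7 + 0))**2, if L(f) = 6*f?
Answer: 49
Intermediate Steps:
(L(-7) + (5*7 + 0))**2 = (6*(-7) + (5*7 + 0))**2 = (-42 + (35 + 0))**2 = (-42 + 35)**2 = (-7)**2 = 49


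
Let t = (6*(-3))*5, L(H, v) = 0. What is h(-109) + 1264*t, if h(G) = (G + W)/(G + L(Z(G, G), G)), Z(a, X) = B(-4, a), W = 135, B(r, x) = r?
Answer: -12399866/109 ≈ -1.1376e+5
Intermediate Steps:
Z(a, X) = -4
t = -90 (t = -18*5 = -90)
h(G) = (135 + G)/G (h(G) = (G + 135)/(G + 0) = (135 + G)/G)
h(-109) + 1264*t = (135 - 109)/(-109) + 1264*(-90) = -1/109*26 - 113760 = -26/109 - 113760 = -12399866/109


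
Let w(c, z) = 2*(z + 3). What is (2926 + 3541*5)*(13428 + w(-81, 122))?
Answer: 282190818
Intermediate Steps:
w(c, z) = 6 + 2*z (w(c, z) = 2*(3 + z) = 6 + 2*z)
(2926 + 3541*5)*(13428 + w(-81, 122)) = (2926 + 3541*5)*(13428 + (6 + 2*122)) = (2926 + 17705)*(13428 + (6 + 244)) = 20631*(13428 + 250) = 20631*13678 = 282190818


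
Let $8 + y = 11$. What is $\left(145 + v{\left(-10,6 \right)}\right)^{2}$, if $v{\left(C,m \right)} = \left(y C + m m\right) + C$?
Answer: $19881$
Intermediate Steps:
$y = 3$ ($y = -8 + 11 = 3$)
$v{\left(C,m \right)} = m^{2} + 4 C$ ($v{\left(C,m \right)} = \left(3 C + m m\right) + C = \left(3 C + m^{2}\right) + C = \left(m^{2} + 3 C\right) + C = m^{2} + 4 C$)
$\left(145 + v{\left(-10,6 \right)}\right)^{2} = \left(145 + \left(6^{2} + 4 \left(-10\right)\right)\right)^{2} = \left(145 + \left(36 - 40\right)\right)^{2} = \left(145 - 4\right)^{2} = 141^{2} = 19881$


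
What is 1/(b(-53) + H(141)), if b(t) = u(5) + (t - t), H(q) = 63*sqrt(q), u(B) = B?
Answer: -5/559604 + 63*sqrt(141)/559604 ≈ 0.0013279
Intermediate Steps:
b(t) = 5 (b(t) = 5 + (t - t) = 5 + 0 = 5)
1/(b(-53) + H(141)) = 1/(5 + 63*sqrt(141))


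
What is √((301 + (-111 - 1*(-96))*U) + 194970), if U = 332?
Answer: 37*√139 ≈ 436.22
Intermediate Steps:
√((301 + (-111 - 1*(-96))*U) + 194970) = √((301 + (-111 - 1*(-96))*332) + 194970) = √((301 + (-111 + 96)*332) + 194970) = √((301 - 15*332) + 194970) = √((301 - 4980) + 194970) = √(-4679 + 194970) = √190291 = 37*√139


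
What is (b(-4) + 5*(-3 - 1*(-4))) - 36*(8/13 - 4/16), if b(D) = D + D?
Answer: -210/13 ≈ -16.154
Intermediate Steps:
b(D) = 2*D
(b(-4) + 5*(-3 - 1*(-4))) - 36*(8/13 - 4/16) = (2*(-4) + 5*(-3 - 1*(-4))) - 36*(8/13 - 4/16) = (-8 + 5*(-3 + 4)) - 36*(8*(1/13) - 4*1/16) = (-8 + 5*1) - 36*(8/13 - ¼) = (-8 + 5) - 36*19/52 = -3 - 171/13 = -210/13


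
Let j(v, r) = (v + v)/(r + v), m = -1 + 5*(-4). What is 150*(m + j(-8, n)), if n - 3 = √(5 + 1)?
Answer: -47850/19 + 2400*√6/19 ≈ -2209.0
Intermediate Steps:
n = 3 + √6 (n = 3 + √(5 + 1) = 3 + √6 ≈ 5.4495)
m = -21 (m = -1 - 20 = -21)
j(v, r) = 2*v/(r + v) (j(v, r) = (2*v)/(r + v) = 2*v/(r + v))
150*(m + j(-8, n)) = 150*(-21 + 2*(-8)/((3 + √6) - 8)) = 150*(-21 + 2*(-8)/(-5 + √6)) = 150*(-21 - 16/(-5 + √6)) = -3150 - 2400/(-5 + √6)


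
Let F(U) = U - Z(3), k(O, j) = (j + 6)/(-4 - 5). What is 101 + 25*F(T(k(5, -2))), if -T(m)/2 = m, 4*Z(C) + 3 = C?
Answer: 1109/9 ≈ 123.22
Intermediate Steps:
Z(C) = -¾ + C/4
k(O, j) = -⅔ - j/9 (k(O, j) = (6 + j)/(-9) = (6 + j)*(-⅑) = -⅔ - j/9)
T(m) = -2*m
F(U) = U (F(U) = U - (-¾ + (¼)*3) = U - (-¾ + ¾) = U - 1*0 = U + 0 = U)
101 + 25*F(T(k(5, -2))) = 101 + 25*(-2*(-⅔ - ⅑*(-2))) = 101 + 25*(-2*(-⅔ + 2/9)) = 101 + 25*(-2*(-4/9)) = 101 + 25*(8/9) = 101 + 200/9 = 1109/9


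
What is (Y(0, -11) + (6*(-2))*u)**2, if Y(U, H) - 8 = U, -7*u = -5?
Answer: 16/49 ≈ 0.32653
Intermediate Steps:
u = 5/7 (u = -1/7*(-5) = 5/7 ≈ 0.71429)
Y(U, H) = 8 + U
(Y(0, -11) + (6*(-2))*u)**2 = ((8 + 0) + (6*(-2))*(5/7))**2 = (8 - 12*5/7)**2 = (8 - 60/7)**2 = (-4/7)**2 = 16/49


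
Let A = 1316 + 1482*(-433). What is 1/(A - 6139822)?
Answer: -1/6780212 ≈ -1.4749e-7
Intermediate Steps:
A = -640390 (A = 1316 - 641706 = -640390)
1/(A - 6139822) = 1/(-640390 - 6139822) = 1/(-6780212) = -1/6780212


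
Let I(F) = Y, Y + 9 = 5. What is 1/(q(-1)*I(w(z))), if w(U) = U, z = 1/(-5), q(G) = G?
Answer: 1/4 ≈ 0.25000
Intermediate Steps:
Y = -4 (Y = -9 + 5 = -4)
z = -1/5 ≈ -0.20000
I(F) = -4
1/(q(-1)*I(w(z))) = 1/(-1*(-4)) = 1/4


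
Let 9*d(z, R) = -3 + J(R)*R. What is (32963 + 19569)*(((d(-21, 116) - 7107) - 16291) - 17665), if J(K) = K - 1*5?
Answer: -6245949736/3 ≈ -2.0820e+9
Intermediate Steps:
J(K) = -5 + K (J(K) = K - 5 = -5 + K)
d(z, R) = -⅓ + R*(-5 + R)/9 (d(z, R) = (-3 + (-5 + R)*R)/9 = (-3 + R*(-5 + R))/9 = -⅓ + R*(-5 + R)/9)
(32963 + 19569)*(((d(-21, 116) - 7107) - 16291) - 17665) = (32963 + 19569)*((((-⅓ + (⅑)*116*(-5 + 116)) - 7107) - 16291) - 17665) = 52532*((((-⅓ + (⅑)*116*111) - 7107) - 16291) - 17665) = 52532*((((-⅓ + 4292/3) - 7107) - 16291) - 17665) = 52532*(((4291/3 - 7107) - 16291) - 17665) = 52532*((-17030/3 - 16291) - 17665) = 52532*(-65903/3 - 17665) = 52532*(-118898/3) = -6245949736/3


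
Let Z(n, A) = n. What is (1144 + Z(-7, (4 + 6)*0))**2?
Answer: 1292769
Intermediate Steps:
(1144 + Z(-7, (4 + 6)*0))**2 = (1144 - 7)**2 = 1137**2 = 1292769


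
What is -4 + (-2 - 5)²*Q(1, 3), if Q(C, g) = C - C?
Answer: -4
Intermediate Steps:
Q(C, g) = 0
-4 + (-2 - 5)²*Q(1, 3) = -4 + (-2 - 5)²*0 = -4 + (-7)²*0 = -4 + 49*0 = -4 + 0 = -4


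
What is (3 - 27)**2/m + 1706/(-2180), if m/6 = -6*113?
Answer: -113829/123170 ≈ -0.92416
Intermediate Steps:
m = -4068 (m = 6*(-6*113) = 6*(-678) = -4068)
(3 - 27)**2/m + 1706/(-2180) = (3 - 27)**2/(-4068) + 1706/(-2180) = (-24)**2*(-1/4068) + 1706*(-1/2180) = 576*(-1/4068) - 853/1090 = -16/113 - 853/1090 = -113829/123170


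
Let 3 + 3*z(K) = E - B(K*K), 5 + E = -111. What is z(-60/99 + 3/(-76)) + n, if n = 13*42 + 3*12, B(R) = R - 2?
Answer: 10243893095/18870192 ≈ 542.86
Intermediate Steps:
E = -116 (E = -5 - 111 = -116)
B(R) = -2 + R
z(K) = -39 - K²/3 (z(K) = -1 + (-116 - (-2 + K*K))/3 = -1 + (-116 - (-2 + K²))/3 = -1 + (-116 + (2 - K²))/3 = -1 + (-114 - K²)/3 = -1 + (-38 - K²/3) = -39 - K²/3)
n = 582 (n = 546 + 36 = 582)
z(-60/99 + 3/(-76)) + n = (-39 - (-60/99 + 3/(-76))²/3) + 582 = (-39 - (-60*1/99 + 3*(-1/76))²/3) + 582 = (-39 - (-20/33 - 3/76)²/3) + 582 = (-39 - (-1619/2508)²/3) + 582 = (-39 - ⅓*2621161/6290064) + 582 = (-39 - 2621161/18870192) + 582 = -738558649/18870192 + 582 = 10243893095/18870192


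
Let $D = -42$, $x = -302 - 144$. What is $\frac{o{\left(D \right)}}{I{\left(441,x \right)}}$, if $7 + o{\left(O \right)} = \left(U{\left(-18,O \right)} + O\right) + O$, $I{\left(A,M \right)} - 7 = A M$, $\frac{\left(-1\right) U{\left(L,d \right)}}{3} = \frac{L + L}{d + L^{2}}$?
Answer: $\frac{4259}{9243913} \approx 0.00046074$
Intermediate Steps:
$U{\left(L,d \right)} = - \frac{6 L}{d + L^{2}}$ ($U{\left(L,d \right)} = - 3 \frac{L + L}{d + L^{2}} = - 3 \frac{2 L}{d + L^{2}} = - \frac{6 L}{d + L^{2}}$)
$x = -446$
$I{\left(A,M \right)} = 7 + A M$
$o{\left(O \right)} = -7 + 2 O + \frac{108}{324 + O}$ ($o{\left(O \right)} = -7 + \left(\left(\left(-6\right) \left(-18\right) \frac{1}{O + \left(-18\right)^{2}} + O\right) + O\right) = -7 + \left(\left(\left(-6\right) \left(-18\right) \frac{1}{O + 324} + O\right) + O\right) = -7 + \left(\left(\left(-6\right) \left(-18\right) \frac{1}{324 + O} + O\right) + O\right) = -7 + \left(\left(\frac{108}{324 + O} + O\right) + O\right) = -7 + \left(\left(O + \frac{108}{324 + O}\right) + O\right) = -7 + \left(2 O + \frac{108}{324 + O}\right) = -7 + 2 O + \frac{108}{324 + O}$)
$\frac{o{\left(D \right)}}{I{\left(441,x \right)}} = \frac{\frac{1}{324 - 42} \left(108 + \left(-7 + 2 \left(-42\right)\right) \left(324 - 42\right)\right)}{7 + 441 \left(-446\right)} = \frac{\frac{1}{282} \left(108 + \left(-7 - 84\right) 282\right)}{7 - 196686} = \frac{\frac{1}{282} \left(108 - 25662\right)}{-196679} = \frac{108 - 25662}{282} \left(- \frac{1}{196679}\right) = \frac{1}{282} \left(-25554\right) \left(- \frac{1}{196679}\right) = \left(- \frac{4259}{47}\right) \left(- \frac{1}{196679}\right) = \frac{4259}{9243913}$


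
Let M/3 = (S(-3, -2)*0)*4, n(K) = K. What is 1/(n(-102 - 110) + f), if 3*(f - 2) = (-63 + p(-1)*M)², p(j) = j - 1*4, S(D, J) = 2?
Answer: 1/1113 ≈ 0.00089847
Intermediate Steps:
M = 0 (M = 3*((2*0)*4) = 3*(0*4) = 3*0 = 0)
p(j) = -4 + j (p(j) = j - 4 = -4 + j)
f = 1325 (f = 2 + (-63 + (-4 - 1)*0)²/3 = 2 + (-63 - 5*0)²/3 = 2 + (-63 + 0)²/3 = 2 + (⅓)*(-63)² = 2 + (⅓)*3969 = 2 + 1323 = 1325)
1/(n(-102 - 110) + f) = 1/((-102 - 110) + 1325) = 1/(-212 + 1325) = 1/1113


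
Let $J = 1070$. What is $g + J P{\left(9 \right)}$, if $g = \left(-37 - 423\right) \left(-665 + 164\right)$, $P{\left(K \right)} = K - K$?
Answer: $230460$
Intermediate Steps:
$P{\left(K \right)} = 0$
$g = 230460$ ($g = \left(-460\right) \left(-501\right) = 230460$)
$g + J P{\left(9 \right)} = 230460 + 1070 \cdot 0 = 230460 + 0 = 230460$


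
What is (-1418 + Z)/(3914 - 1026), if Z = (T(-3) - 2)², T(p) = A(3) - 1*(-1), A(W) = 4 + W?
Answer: -691/1444 ≈ -0.47853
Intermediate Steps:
T(p) = 8 (T(p) = (4 + 3) - 1*(-1) = 7 + 1 = 8)
Z = 36 (Z = (8 - 2)² = 6² = 36)
(-1418 + Z)/(3914 - 1026) = (-1418 + 36)/(3914 - 1026) = -1382/2888 = -1382*1/2888 = -691/1444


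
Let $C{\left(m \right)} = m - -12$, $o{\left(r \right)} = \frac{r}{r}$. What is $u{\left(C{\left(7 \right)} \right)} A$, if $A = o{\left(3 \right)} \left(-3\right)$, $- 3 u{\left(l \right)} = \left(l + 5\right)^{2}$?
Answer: $576$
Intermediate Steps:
$o{\left(r \right)} = 1$
$C{\left(m \right)} = 12 + m$ ($C{\left(m \right)} = m + 12 = 12 + m$)
$u{\left(l \right)} = - \frac{\left(5 + l\right)^{2}}{3}$ ($u{\left(l \right)} = - \frac{\left(l + 5\right)^{2}}{3} = - \frac{\left(5 + l\right)^{2}}{3}$)
$A = -3$ ($A = 1 \left(-3\right) = -3$)
$u{\left(C{\left(7 \right)} \right)} A = - \frac{\left(5 + \left(12 + 7\right)\right)^{2}}{3} \left(-3\right) = - \frac{\left(5 + 19\right)^{2}}{3} \left(-3\right) = - \frac{24^{2}}{3} \left(-3\right) = \left(- \frac{1}{3}\right) 576 \left(-3\right) = \left(-192\right) \left(-3\right) = 576$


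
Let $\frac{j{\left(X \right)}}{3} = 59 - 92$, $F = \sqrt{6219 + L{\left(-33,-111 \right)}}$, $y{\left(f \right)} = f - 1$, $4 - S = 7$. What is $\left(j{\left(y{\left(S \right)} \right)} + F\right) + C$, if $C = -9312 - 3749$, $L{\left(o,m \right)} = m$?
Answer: $-13160 + 2 \sqrt{1527} \approx -13082.0$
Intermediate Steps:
$S = -3$ ($S = 4 - 7 = -3$)
$y{\left(f \right)} = -1 + f$ ($y{\left(f \right)} = f - 1 = -1 + f$)
$F = 2 \sqrt{1527}$ ($F = \sqrt{6219 - 111} = \sqrt{6108} = 2 \sqrt{1527} \approx 78.154$)
$j{\left(X \right)} = -99$ ($j{\left(X \right)} = 3 \left(59 - 92\right) = 3 \left(-33\right) = -99$)
$C = -13061$
$\left(j{\left(y{\left(S \right)} \right)} + F\right) + C = \left(-99 + 2 \sqrt{1527}\right) - 13061 = -13160 + 2 \sqrt{1527}$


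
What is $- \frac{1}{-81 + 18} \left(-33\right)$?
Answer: $- \frac{11}{21} \approx -0.52381$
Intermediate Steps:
$- \frac{1}{-81 + 18} \left(-33\right) = - \frac{1}{-63} \left(-33\right) = \left(-1\right) \left(- \frac{1}{63}\right) \left(-33\right) = \frac{1}{63} \left(-33\right) = - \frac{11}{21}$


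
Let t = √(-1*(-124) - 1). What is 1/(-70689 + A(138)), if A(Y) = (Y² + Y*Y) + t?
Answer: -10867/354275026 - √123/1062825078 ≈ -3.0684e-5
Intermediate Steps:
t = √123 (t = √(124 - 1) = √123 ≈ 11.091)
A(Y) = √123 + 2*Y² (A(Y) = (Y² + Y*Y) + √123 = (Y² + Y²) + √123 = 2*Y² + √123 = √123 + 2*Y²)
1/(-70689 + A(138)) = 1/(-70689 + (√123 + 2*138²)) = 1/(-70689 + (√123 + 2*19044)) = 1/(-70689 + (√123 + 38088)) = 1/(-70689 + (38088 + √123)) = 1/(-32601 + √123)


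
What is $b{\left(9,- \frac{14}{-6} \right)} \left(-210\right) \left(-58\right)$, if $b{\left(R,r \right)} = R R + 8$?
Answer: $1084020$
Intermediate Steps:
$b{\left(R,r \right)} = 8 + R^{2}$ ($b{\left(R,r \right)} = R^{2} + 8 = 8 + R^{2}$)
$b{\left(9,- \frac{14}{-6} \right)} \left(-210\right) \left(-58\right) = \left(8 + 9^{2}\right) \left(-210\right) \left(-58\right) = \left(8 + 81\right) \left(-210\right) \left(-58\right) = 89 \left(-210\right) \left(-58\right) = \left(-18690\right) \left(-58\right) = 1084020$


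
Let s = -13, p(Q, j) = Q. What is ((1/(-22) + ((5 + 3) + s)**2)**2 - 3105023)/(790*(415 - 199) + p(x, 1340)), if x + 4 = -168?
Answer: -1502529731/82506512 ≈ -18.211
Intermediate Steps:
x = -172 (x = -4 - 168 = -172)
((1/(-22) + ((5 + 3) + s)**2)**2 - 3105023)/(790*(415 - 199) + p(x, 1340)) = ((1/(-22) + ((5 + 3) - 13)**2)**2 - 3105023)/(790*(415 - 199) - 172) = ((-1/22 + (8 - 13)**2)**2 - 3105023)/(790*216 - 172) = ((-1/22 + (-5)**2)**2 - 3105023)/(170640 - 172) = ((-1/22 + 25)**2 - 3105023)/170468 = ((549/22)**2 - 3105023)*(1/170468) = (301401/484 - 3105023)*(1/170468) = -1502529731/484*1/170468 = -1502529731/82506512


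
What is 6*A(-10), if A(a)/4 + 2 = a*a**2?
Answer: -24048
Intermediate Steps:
A(a) = -8 + 4*a**3 (A(a) = -8 + 4*(a*a**2) = -8 + 4*a**3)
6*A(-10) = 6*(-8 + 4*(-10)**3) = 6*(-8 + 4*(-1000)) = 6*(-8 - 4000) = 6*(-4008) = -24048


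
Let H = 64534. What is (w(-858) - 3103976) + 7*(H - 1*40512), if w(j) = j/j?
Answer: -2935821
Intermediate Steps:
w(j) = 1
(w(-858) - 3103976) + 7*(H - 1*40512) = (1 - 3103976) + 7*(64534 - 1*40512) = -3103975 + 7*(64534 - 40512) = -3103975 + 7*24022 = -3103975 + 168154 = -2935821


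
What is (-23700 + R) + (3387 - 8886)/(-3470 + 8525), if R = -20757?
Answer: -74911878/1685 ≈ -44458.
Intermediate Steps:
(-23700 + R) + (3387 - 8886)/(-3470 + 8525) = (-23700 - 20757) + (3387 - 8886)/(-3470 + 8525) = -44457 - 5499/5055 = -44457 - 5499*1/5055 = -44457 - 1833/1685 = -74911878/1685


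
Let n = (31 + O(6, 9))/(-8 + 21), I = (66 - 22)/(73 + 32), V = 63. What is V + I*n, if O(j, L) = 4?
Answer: 2501/39 ≈ 64.128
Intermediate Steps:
I = 44/105 ≈ 0.41905
n = 35/13 (n = (31 + 4)/(-8 + 21) = 35/13 ≈ 2.6923)
V + I*n = 63 + (44/105)*(35/13) = 63 + 44/39 = 2501/39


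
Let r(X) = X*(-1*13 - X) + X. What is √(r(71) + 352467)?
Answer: √346574 ≈ 588.71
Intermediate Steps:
r(X) = X + X*(-13 - X) (r(X) = X*(-13 - X) + X = X + X*(-13 - X))
√(r(71) + 352467) = √(-1*71*(12 + 71) + 352467) = √(-1*71*83 + 352467) = √(-5893 + 352467) = √346574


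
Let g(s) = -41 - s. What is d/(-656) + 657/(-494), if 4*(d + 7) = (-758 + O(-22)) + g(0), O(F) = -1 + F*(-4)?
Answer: -169801/162032 ≈ -1.0479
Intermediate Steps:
O(F) = -1 - 4*F
d = -185 (d = -7 + ((-758 + (-1 - 4*(-22))) + (-41 - 1*0))/4 = -7 + ((-758 + (-1 + 88)) + (-41 + 0))/4 = -7 + ((-758 + 87) - 41)/4 = -7 + (-671 - 41)/4 = -7 + (1/4)*(-712) = -7 - 178 = -185)
d/(-656) + 657/(-494) = -185/(-656) + 657/(-494) = -185*(-1/656) + 657*(-1/494) = 185/656 - 657/494 = -169801/162032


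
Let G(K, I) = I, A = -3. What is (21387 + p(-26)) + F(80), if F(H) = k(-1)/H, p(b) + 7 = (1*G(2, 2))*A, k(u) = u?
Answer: 1709919/80 ≈ 21374.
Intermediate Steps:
p(b) = -13 (p(b) = -7 + (1*2)*(-3) = -7 + 2*(-3) = -7 - 6 = -13)
F(H) = -1/H
(21387 + p(-26)) + F(80) = (21387 - 13) - 1/80 = 21374 - 1*1/80 = 21374 - 1/80 = 1709919/80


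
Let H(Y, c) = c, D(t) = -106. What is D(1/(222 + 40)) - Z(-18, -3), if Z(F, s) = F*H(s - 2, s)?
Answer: -160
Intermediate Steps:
Z(F, s) = F*s
D(1/(222 + 40)) - Z(-18, -3) = -106 - (-18)*(-3) = -106 - 1*54 = -106 - 54 = -160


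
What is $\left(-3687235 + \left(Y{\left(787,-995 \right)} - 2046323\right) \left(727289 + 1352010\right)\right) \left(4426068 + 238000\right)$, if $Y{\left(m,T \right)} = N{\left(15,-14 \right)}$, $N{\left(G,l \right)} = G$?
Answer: $-19845095664395970236$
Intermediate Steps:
$Y{\left(m,T \right)} = 15$
$\left(-3687235 + \left(Y{\left(787,-995 \right)} - 2046323\right) \left(727289 + 1352010\right)\right) \left(4426068 + 238000\right) = \left(-3687235 + \left(15 - 2046323\right) \left(727289 + 1352010\right)\right) \left(4426068 + 238000\right) = \left(-3687235 - 4254886178092\right) 4664068 = \left(-4254889865327\right) 4664068 = -19845095664395970236$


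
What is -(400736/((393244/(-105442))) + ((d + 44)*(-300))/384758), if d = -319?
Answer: 184746454959142/1719361079 ≈ 1.0745e+5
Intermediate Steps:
-(400736/((393244/(-105442))) + ((d + 44)*(-300))/384758) = -(400736/((393244/(-105442))) + ((-319 + 44)*(-300))/384758) = -(400736/((393244*(-1/105442))) - 275*(-300)*(1/384758)) = -(400736/(-196622/52721) + 82500*(1/384758)) = -(400736*(-52721/196622) + 3750/17489) = -(-10563601328/98311 + 3750/17489) = -1*(-184746454959142/1719361079) = 184746454959142/1719361079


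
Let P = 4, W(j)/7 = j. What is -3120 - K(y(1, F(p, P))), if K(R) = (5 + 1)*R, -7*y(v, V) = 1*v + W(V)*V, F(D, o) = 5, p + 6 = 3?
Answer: -20784/7 ≈ -2969.1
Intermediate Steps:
p = -3 (p = -6 + 3 = -3)
W(j) = 7*j
y(v, V) = -V² - v/7 (y(v, V) = -(1*v + (7*V)*V)/7 = -(v + 7*V²)/7 = -V² - v/7)
K(R) = 6*R
-3120 - K(y(1, F(p, P))) = -3120 - 6*(-1*5² - ⅐*1) = -3120 - 6*(-1*25 - ⅐) = -3120 - 6*(-25 - ⅐) = -3120 - 6*(-176)/7 = -3120 - 1*(-1056/7) = -3120 + 1056/7 = -20784/7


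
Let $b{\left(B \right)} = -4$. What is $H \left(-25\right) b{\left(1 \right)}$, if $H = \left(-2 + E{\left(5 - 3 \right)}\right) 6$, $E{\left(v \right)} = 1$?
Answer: $-600$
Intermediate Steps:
$H = -6$ ($H = \left(-2 + 1\right) 6 = \left(-1\right) 6 = -6$)
$H \left(-25\right) b{\left(1 \right)} = \left(-6\right) \left(-25\right) \left(-4\right) = 150 \left(-4\right) = -600$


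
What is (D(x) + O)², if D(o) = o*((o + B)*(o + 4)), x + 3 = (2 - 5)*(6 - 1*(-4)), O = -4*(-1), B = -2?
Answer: 1121647081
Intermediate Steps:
O = 4
x = -33 (x = -3 + (2 - 5)*(6 - 1*(-4)) = -3 - 3*(6 + 4) = -3 - 3*10 = -3 - 30 = -33)
D(o) = o*(-2 + o)*(4 + o) (D(o) = o*((o - 2)*(o + 4)) = o*((-2 + o)*(4 + o)) = o*(-2 + o)*(4 + o))
(D(x) + O)² = (-33*(-8 + (-33)² + 2*(-33)) + 4)² = (-33*(-8 + 1089 - 66) + 4)² = (-33*1015 + 4)² = (-33495 + 4)² = (-33491)² = 1121647081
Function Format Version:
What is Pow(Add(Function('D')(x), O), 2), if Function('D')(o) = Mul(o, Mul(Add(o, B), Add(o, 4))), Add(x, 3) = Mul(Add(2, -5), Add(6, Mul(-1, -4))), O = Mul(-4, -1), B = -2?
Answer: 1121647081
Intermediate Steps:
O = 4
x = -33 (x = Add(-3, Mul(Add(2, -5), Add(6, Mul(-1, -4)))) = Add(-3, Mul(-3, Add(6, 4))) = Add(-3, Mul(-3, 10)) = Add(-3, -30) = -33)
Function('D')(o) = Mul(o, Add(-2, o), Add(4, o)) (Function('D')(o) = Mul(o, Mul(Add(o, -2), Add(o, 4))) = Mul(o, Mul(Add(-2, o), Add(4, o))) = Mul(o, Add(-2, o), Add(4, o)))
Pow(Add(Function('D')(x), O), 2) = Pow(Add(Mul(-33, Add(-8, Pow(-33, 2), Mul(2, -33))), 4), 2) = Pow(Add(Mul(-33, Add(-8, 1089, -66)), 4), 2) = Pow(Add(Mul(-33, 1015), 4), 2) = Pow(Add(-33495, 4), 2) = Pow(-33491, 2) = 1121647081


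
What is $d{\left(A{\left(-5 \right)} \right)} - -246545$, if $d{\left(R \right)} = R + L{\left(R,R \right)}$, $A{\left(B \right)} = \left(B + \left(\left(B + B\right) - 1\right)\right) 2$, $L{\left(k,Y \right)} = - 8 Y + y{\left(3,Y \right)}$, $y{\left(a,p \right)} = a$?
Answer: $246772$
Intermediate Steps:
$L{\left(k,Y \right)} = 3 - 8 Y$ ($L{\left(k,Y \right)} = - 8 Y + 3 = 3 - 8 Y$)
$A{\left(B \right)} = -2 + 6 B$ ($A{\left(B \right)} = \left(B + \left(2 B - 1\right)\right) 2 = \left(B + \left(-1 + 2 B\right)\right) 2 = \left(-1 + 3 B\right) 2 = -2 + 6 B$)
$d{\left(R \right)} = 3 - 7 R$ ($d{\left(R \right)} = R - \left(-3 + 8 R\right) = 3 - 7 R$)
$d{\left(A{\left(-5 \right)} \right)} - -246545 = \left(3 - 7 \left(-2 + 6 \left(-5\right)\right)\right) - -246545 = \left(3 - 7 \left(-2 - 30\right)\right) + 246545 = \left(3 - -224\right) + 246545 = \left(3 + 224\right) + 246545 = 227 + 246545 = 246772$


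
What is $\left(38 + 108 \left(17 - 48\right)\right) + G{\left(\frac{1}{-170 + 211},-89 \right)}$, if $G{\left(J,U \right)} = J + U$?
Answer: $- \frac{139358}{41} \approx -3399.0$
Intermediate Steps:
$\left(38 + 108 \left(17 - 48\right)\right) + G{\left(\frac{1}{-170 + 211},-89 \right)} = \left(38 + 108 \left(17 - 48\right)\right) - \left(89 - \frac{1}{-170 + 211}\right) = \left(38 + 108 \left(17 - 48\right)\right) - \left(89 - \frac{1}{41}\right) = \left(38 + 108 \left(-31\right)\right) + \left(\frac{1}{41} - 89\right) = \left(38 - 3348\right) - \frac{3648}{41} = -3310 - \frac{3648}{41} = - \frac{139358}{41}$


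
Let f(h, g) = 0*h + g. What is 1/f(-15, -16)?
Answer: -1/16 ≈ -0.062500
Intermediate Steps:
f(h, g) = g (f(h, g) = 0 + g = g)
1/f(-15, -16) = 1/(-16) = -1/16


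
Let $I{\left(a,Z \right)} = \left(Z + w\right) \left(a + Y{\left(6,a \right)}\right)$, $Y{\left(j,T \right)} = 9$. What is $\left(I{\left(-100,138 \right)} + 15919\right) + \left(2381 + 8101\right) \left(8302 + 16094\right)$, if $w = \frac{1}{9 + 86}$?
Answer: $\frac{24293612044}{95} \approx 2.5572 \cdot 10^{8}$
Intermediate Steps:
$w = \frac{1}{95} \approx 0.010526$
$I{\left(a,Z \right)} = \left(9 + a\right) \left(\frac{1}{95} + Z\right)$ ($I{\left(a,Z \right)} = \left(Z + \frac{1}{95}\right) \left(a + 9\right) = \left(\frac{1}{95} + Z\right) \left(9 + a\right) = \left(9 + a\right) \left(\frac{1}{95} + Z\right)$)
$\left(I{\left(-100,138 \right)} + 15919\right) + \left(2381 + 8101\right) \left(8302 + 16094\right) = \left(\left(\frac{9}{95} + 9 \cdot 138 + \frac{1}{95} \left(-100\right) + 138 \left(-100\right)\right) + 15919\right) + \left(2381 + 8101\right) \left(8302 + 16094\right) = \left(\left(\frac{9}{95} + 1242 - \frac{20}{19} - 13800\right) + 15919\right) + 10482 \cdot 24396 = \left(- \frac{1193101}{95} + 15919\right) + 255718872 = \frac{319204}{95} + 255718872 = \frac{24293612044}{95}$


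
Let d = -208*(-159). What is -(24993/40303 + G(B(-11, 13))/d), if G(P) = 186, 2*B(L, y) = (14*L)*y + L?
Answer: -139010809/222150136 ≈ -0.62575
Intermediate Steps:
B(L, y) = L/2 + 7*L*y (B(L, y) = ((14*L)*y + L)/2 = (14*L*y + L)/2 = (L + 14*L*y)/2 = L/2 + 7*L*y)
d = 33072
-(24993/40303 + G(B(-11, 13))/d) = -(24993/40303 + 186/33072) = -(24993*(1/40303) + 186*(1/33072)) = -(24993/40303 + 31/5512) = -1*139010809/222150136 = -139010809/222150136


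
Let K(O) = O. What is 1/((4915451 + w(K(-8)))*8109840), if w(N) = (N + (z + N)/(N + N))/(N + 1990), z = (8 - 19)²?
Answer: 1982/79009498773044415 ≈ 2.5086e-14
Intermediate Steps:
z = 121 (z = (-11)² = 121)
w(N) = (N + (121 + N)/(2*N))/(1990 + N) (w(N) = (N + (121 + N)/(N + N))/(N + 1990) = (N + (121 + N)/((2*N)))/(1990 + N) = (N + (121 + N)*(1/(2*N)))/(1990 + N) = (N + (121 + N)/(2*N))/(1990 + N))
1/((4915451 + w(K(-8)))*8109840) = 1/((4915451 + (½)*(121 - 8 + 2*(-8)²)/(-8*(1990 - 8)))*8109840) = (1/8109840)/(4915451 + (½)*(-⅛)*(121 - 8 + 2*64)/1982) = (1/8109840)/(4915451 + (½)*(-⅛)*(1/1982)*(121 - 8 + 128)) = (1/8109840)/(4915451 + (½)*(-⅛)*(1/1982)*241) = (1/8109840)/(4915451 - 241/31712) = (1/8109840)/(155878781871/31712) = (31712/155878781871)*(1/8109840) = 1982/79009498773044415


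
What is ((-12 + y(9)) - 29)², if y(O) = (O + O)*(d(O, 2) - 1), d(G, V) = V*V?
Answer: 169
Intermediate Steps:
d(G, V) = V²
y(O) = 6*O (y(O) = (O + O)*(2² - 1) = (2*O)*(4 - 1) = (2*O)*3 = 6*O)
((-12 + y(9)) - 29)² = ((-12 + 6*9) - 29)² = ((-12 + 54) - 29)² = (42 - 29)² = 13² = 169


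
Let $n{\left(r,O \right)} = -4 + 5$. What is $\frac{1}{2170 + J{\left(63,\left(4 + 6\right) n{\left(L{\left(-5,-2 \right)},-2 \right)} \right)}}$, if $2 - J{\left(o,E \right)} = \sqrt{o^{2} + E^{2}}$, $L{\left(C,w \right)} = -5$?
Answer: $\frac{2172}{4713515} + \frac{\sqrt{4069}}{4713515} \approx 0.00047434$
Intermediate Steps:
$n{\left(r,O \right)} = 1$
$J{\left(o,E \right)} = 2 - \sqrt{E^{2} + o^{2}}$ ($J{\left(o,E \right)} = 2 - \sqrt{o^{2} + E^{2}} = 2 - \sqrt{E^{2} + o^{2}}$)
$\frac{1}{2170 + J{\left(63,\left(4 + 6\right) n{\left(L{\left(-5,-2 \right)},-2 \right)} \right)}} = \frac{1}{2170 + \left(2 - \sqrt{\left(\left(4 + 6\right) 1\right)^{2} + 63^{2}}\right)} = \frac{1}{2170 + \left(2 - \sqrt{\left(10 \cdot 1\right)^{2} + 3969}\right)} = \frac{1}{2170 + \left(2 - \sqrt{10^{2} + 3969}\right)} = \frac{1}{2170 + \left(2 - \sqrt{100 + 3969}\right)} = \frac{1}{2170 + \left(2 - \sqrt{4069}\right)} = \frac{1}{2172 - \sqrt{4069}}$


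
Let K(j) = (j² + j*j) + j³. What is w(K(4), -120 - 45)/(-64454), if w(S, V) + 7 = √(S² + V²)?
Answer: 7/64454 - 3*√4049/64454 ≈ -0.0028531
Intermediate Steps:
K(j) = j³ + 2*j² (K(j) = (j² + j²) + j³ = 2*j² + j³ = j³ + 2*j²)
w(S, V) = -7 + √(S² + V²)
w(K(4), -120 - 45)/(-64454) = (-7 + √((4²*(2 + 4))² + (-120 - 45)²))/(-64454) = (-7 + √((16*6)² + (-165)²))*(-1/64454) = (-7 + √(96² + 27225))*(-1/64454) = (-7 + √(9216 + 27225))*(-1/64454) = (-7 + √36441)*(-1/64454) = (-7 + 3*√4049)*(-1/64454) = 7/64454 - 3*√4049/64454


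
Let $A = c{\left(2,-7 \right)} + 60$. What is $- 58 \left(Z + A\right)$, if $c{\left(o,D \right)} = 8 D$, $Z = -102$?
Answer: $5684$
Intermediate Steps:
$A = 4$ ($A = 8 \left(-7\right) + 60 = -56 + 60 = 4$)
$- 58 \left(Z + A\right) = - 58 \left(-102 + 4\right) = \left(-58\right) \left(-98\right) = 5684$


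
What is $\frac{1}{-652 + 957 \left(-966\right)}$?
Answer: $- \frac{1}{925114} \approx -1.0809 \cdot 10^{-6}$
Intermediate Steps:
$\frac{1}{-652 + 957 \left(-966\right)} = \frac{1}{-652 - 924462} = \frac{1}{-925114} = - \frac{1}{925114}$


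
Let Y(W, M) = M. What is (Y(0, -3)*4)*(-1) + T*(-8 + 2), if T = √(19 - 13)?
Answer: 12 - 6*√6 ≈ -2.6969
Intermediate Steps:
T = √6 ≈ 2.4495
(Y(0, -3)*4)*(-1) + T*(-8 + 2) = -3*4*(-1) + √6*(-8 + 2) = -12*(-1) + √6*(-6) = 12 - 6*√6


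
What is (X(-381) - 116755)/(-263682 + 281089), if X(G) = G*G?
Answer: 28406/17407 ≈ 1.6319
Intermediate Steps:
X(G) = G²
(X(-381) - 116755)/(-263682 + 281089) = ((-381)² - 116755)/(-263682 + 281089) = (145161 - 116755)/17407 = 28406*(1/17407) = 28406/17407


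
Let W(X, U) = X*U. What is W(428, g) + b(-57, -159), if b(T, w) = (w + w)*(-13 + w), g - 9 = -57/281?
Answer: 16427592/281 ≈ 58461.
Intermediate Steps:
g = 2472/281 (g = 9 - 57/281 = 2472/281 ≈ 8.7971)
b(T, w) = 2*w*(-13 + w) (b(T, w) = (2*w)*(-13 + w) = 2*w*(-13 + w))
W(X, U) = U*X
W(428, g) + b(-57, -159) = (2472/281)*428 + 2*(-159)*(-13 - 159) = 1058016/281 + 2*(-159)*(-172) = 1058016/281 + 54696 = 16427592/281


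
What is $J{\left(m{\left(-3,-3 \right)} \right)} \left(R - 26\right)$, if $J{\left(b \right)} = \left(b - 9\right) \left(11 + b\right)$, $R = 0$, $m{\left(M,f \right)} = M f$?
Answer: $0$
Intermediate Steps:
$J{\left(b \right)} = \left(-9 + b\right) \left(11 + b\right)$
$J{\left(m{\left(-3,-3 \right)} \right)} \left(R - 26\right) = \left(-99 + \left(\left(-3\right) \left(-3\right)\right)^{2} + 2 \left(\left(-3\right) \left(-3\right)\right)\right) \left(0 - 26\right) = \left(-99 + 9^{2} + 2 \cdot 9\right) \left(0 - 26\right) = \left(-99 + 81 + 18\right) \left(-26\right) = 0 \left(-26\right) = 0$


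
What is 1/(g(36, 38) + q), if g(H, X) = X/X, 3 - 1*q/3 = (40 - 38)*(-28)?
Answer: 1/178 ≈ 0.0056180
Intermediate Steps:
q = 177 (q = 9 - 3*(40 - 38)*(-28) = 9 - 6*(-28) = 9 - 3*(-56) = 9 + 168 = 177)
g(H, X) = 1
1/(g(36, 38) + q) = 1/(1 + 177) = 1/178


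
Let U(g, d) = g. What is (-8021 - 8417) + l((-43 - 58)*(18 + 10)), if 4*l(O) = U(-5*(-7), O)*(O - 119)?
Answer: -168897/4 ≈ -42224.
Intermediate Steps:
l(O) = -4165/4 + 35*O/4 (l(O) = ((-5*(-7))*(O - 119))/4 = (35*(-119 + O))/4 = (-4165 + 35*O)/4 = -4165/4 + 35*O/4)
(-8021 - 8417) + l((-43 - 58)*(18 + 10)) = (-8021 - 8417) + (-4165/4 + 35*((-43 - 58)*(18 + 10))/4) = -16438 + (-4165/4 + 35*(-101*28)/4) = -16438 + (-4165/4 + (35/4)*(-2828)) = -16438 + (-4165/4 - 24745) = -16438 - 103145/4 = -168897/4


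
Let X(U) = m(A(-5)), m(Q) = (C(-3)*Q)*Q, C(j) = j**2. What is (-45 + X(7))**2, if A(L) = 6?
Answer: 77841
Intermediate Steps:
m(Q) = 9*Q**2 (m(Q) = ((-3)**2*Q)*Q = (9*Q)*Q = 9*Q**2)
X(U) = 324 (X(U) = 9*6**2 = 9*36 = 324)
(-45 + X(7))**2 = (-45 + 324)**2 = 279**2 = 77841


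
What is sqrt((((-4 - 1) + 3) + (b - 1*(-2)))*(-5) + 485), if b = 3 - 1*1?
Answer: 5*sqrt(19) ≈ 21.794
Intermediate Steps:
b = 2 (b = 3 - 1 = 2)
sqrt((((-4 - 1) + 3) + (b - 1*(-2)))*(-5) + 485) = sqrt((((-4 - 1) + 3) + (2 - 1*(-2)))*(-5) + 485) = sqrt(((-5 + 3) + (2 + 2))*(-5) + 485) = sqrt((-2 + 4)*(-5) + 485) = sqrt(2*(-5) + 485) = sqrt(-10 + 485) = sqrt(475) = 5*sqrt(19)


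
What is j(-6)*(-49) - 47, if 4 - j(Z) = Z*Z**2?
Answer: -10827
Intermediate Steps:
j(Z) = 4 - Z**3 (j(Z) = 4 - Z*Z**2 = 4 - Z**3)
j(-6)*(-49) - 47 = (4 - 1*(-6)**3)*(-49) - 47 = (4 - 1*(-216))*(-49) - 47 = (4 + 216)*(-49) - 47 = 220*(-49) - 47 = -10780 - 47 = -10827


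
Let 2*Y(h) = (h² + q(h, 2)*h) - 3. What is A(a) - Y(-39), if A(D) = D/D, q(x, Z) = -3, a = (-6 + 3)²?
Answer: -1633/2 ≈ -816.50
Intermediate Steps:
a = 9 (a = (-3)² = 9)
A(D) = 1
Y(h) = -3/2 + h²/2 - 3*h/2 (Y(h) = ((h² - 3*h) - 3)/2 = (-3 + h² - 3*h)/2 = -3/2 + h²/2 - 3*h/2)
A(a) - Y(-39) = 1 - (-3/2 + (½)*(-39)² - 3/2*(-39)) = 1 - (-3/2 + (½)*1521 + 117/2) = 1 - (-3/2 + 1521/2 + 117/2) = 1 - 1*1635/2 = 1 - 1635/2 = -1633/2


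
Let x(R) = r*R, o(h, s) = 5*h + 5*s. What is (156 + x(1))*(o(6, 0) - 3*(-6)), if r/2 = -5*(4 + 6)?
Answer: 2688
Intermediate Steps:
r = -100 (r = 2*(-5*(4 + 6)) = 2*(-5*10) = 2*(-50) = -100)
x(R) = -100*R
(156 + x(1))*(o(6, 0) - 3*(-6)) = (156 - 100*1)*((5*6 + 5*0) - 3*(-6)) = (156 - 100)*((30 + 0) + 18) = 56*(30 + 18) = 56*48 = 2688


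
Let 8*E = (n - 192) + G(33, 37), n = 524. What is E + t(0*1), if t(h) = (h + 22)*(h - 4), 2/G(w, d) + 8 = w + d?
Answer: -11531/248 ≈ -46.496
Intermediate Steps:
G(w, d) = 2/(-8 + d + w) (G(w, d) = 2/(-8 + (w + d)) = 2/(-8 + (d + w)) = 2/(-8 + d + w))
t(h) = (-4 + h)*(22 + h) (t(h) = (22 + h)*(-4 + h) = (-4 + h)*(22 + h))
E = 10293/248 (E = ((524 - 192) + 2/(-8 + 37 + 33))/8 = (332 + 2/62)/8 = (332 + 2*(1/62))/8 = (332 + 1/31)/8 = (1/8)*(10293/31) = 10293/248 ≈ 41.504)
E + t(0*1) = 10293/248 + (-88 + (0*1)**2 + 18*(0*1)) = 10293/248 + (-88 + 0**2 + 18*0) = 10293/248 + (-88 + 0 + 0) = 10293/248 - 88 = -11531/248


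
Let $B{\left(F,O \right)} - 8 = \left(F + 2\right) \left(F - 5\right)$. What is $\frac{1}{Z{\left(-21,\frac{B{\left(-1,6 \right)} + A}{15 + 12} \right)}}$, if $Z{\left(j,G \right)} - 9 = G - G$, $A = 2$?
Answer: $\frac{1}{9} \approx 0.11111$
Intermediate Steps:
$B{\left(F,O \right)} = 8 + \left(-5 + F\right) \left(2 + F\right)$ ($B{\left(F,O \right)} = 8 + \left(F + 2\right) \left(F - 5\right) = 8 + \left(2 + F\right) \left(-5 + F\right) = 8 + \left(-5 + F\right) \left(2 + F\right)$)
$Z{\left(j,G \right)} = 9$ ($Z{\left(j,G \right)} = 9 + \left(G - G\right) = 9 + 0 = 9$)
$\frac{1}{Z{\left(-21,\frac{B{\left(-1,6 \right)} + A}{15 + 12} \right)}} = \frac{1}{9}$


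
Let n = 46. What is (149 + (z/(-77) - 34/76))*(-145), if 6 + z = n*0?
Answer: -63059485/2926 ≈ -21551.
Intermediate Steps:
z = -6 (z = -6 + 46*0 = -6 + 0 = -6)
(149 + (z/(-77) - 34/76))*(-145) = (149 + (-6/(-77) - 34/76))*(-145) = (149 + (-6*(-1/77) - 34*1/76))*(-145) = (149 + (6/77 - 17/38))*(-145) = (149 - 1081/2926)*(-145) = (434893/2926)*(-145) = -63059485/2926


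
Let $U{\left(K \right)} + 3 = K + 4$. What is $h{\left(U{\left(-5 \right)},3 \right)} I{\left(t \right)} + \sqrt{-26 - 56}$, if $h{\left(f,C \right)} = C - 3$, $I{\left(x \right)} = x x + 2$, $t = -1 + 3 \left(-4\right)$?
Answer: $i \sqrt{82} \approx 9.0554 i$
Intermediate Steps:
$t = -13$ ($t = -1 - 12 = -13$)
$U{\left(K \right)} = 1 + K$ ($U{\left(K \right)} = -3 + \left(K + 4\right) = -3 + \left(4 + K\right) = 1 + K$)
$I{\left(x \right)} = 2 + x^{2}$ ($I{\left(x \right)} = x^{2} + 2 = 2 + x^{2}$)
$h{\left(f,C \right)} = -3 + C$
$h{\left(U{\left(-5 \right)},3 \right)} I{\left(t \right)} + \sqrt{-26 - 56} = \left(-3 + 3\right) \left(2 + \left(-13\right)^{2}\right) + \sqrt{-26 - 56} = 0 \left(2 + 169\right) + \sqrt{-82} = 0 \cdot 171 + i \sqrt{82} = 0 + i \sqrt{82} = i \sqrt{82}$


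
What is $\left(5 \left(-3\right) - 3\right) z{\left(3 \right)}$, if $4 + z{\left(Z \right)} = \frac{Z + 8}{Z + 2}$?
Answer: $\frac{162}{5} \approx 32.4$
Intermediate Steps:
$z{\left(Z \right)} = -4 + \frac{8 + Z}{2 + Z}$ ($z{\left(Z \right)} = -4 + \frac{Z + 8}{Z + 2} = -4 + \frac{8 + Z}{2 + Z}$)
$\left(5 \left(-3\right) - 3\right) z{\left(3 \right)} = \left(5 \left(-3\right) - 3\right) \left(\left(-3\right) 3 \frac{1}{2 + 3}\right) = \left(-15 + \left(-23 + 20\right)\right) \left(\left(-3\right) 3 \cdot \frac{1}{5}\right) = \left(-15 - 3\right) \left(\left(-3\right) 3 \cdot \frac{1}{5}\right) = \left(-18\right) \left(- \frac{9}{5}\right) = \frac{162}{5}$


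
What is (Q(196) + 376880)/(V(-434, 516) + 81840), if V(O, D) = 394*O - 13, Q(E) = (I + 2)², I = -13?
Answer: -125667/29723 ≈ -4.2279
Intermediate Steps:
Q(E) = 121 (Q(E) = (-13 + 2)² = (-11)² = 121)
V(O, D) = -13 + 394*O
(Q(196) + 376880)/(V(-434, 516) + 81840) = (121 + 376880)/((-13 + 394*(-434)) + 81840) = 377001/((-13 - 170996) + 81840) = 377001/(-171009 + 81840) = 377001/(-89169) = 377001*(-1/89169) = -125667/29723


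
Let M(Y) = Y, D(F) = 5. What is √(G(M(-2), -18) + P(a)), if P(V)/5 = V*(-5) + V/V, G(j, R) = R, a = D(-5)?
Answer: I*√138 ≈ 11.747*I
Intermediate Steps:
a = 5
P(V) = 5 - 25*V (P(V) = 5*(V*(-5) + V/V) = 5*(-5*V + 1) = 5*(1 - 5*V) = 5 - 25*V)
√(G(M(-2), -18) + P(a)) = √(-18 + (5 - 25*5)) = √(-18 + (5 - 125)) = √(-18 - 120) = √(-138) = I*√138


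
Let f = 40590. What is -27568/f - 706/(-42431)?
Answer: -570540634/861137145 ≈ -0.66254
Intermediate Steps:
-27568/f - 706/(-42431) = -27568/40590 - 706/(-42431) = -27568*1/40590 - 706*(-1/42431) = -13784/20295 + 706/42431 = -570540634/861137145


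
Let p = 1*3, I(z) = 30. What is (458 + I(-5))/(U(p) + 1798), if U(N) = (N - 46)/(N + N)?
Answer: 2928/10745 ≈ 0.27250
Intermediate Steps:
p = 3
U(N) = (-46 + N)/(2*N) (U(N) = (-46 + N)/((2*N)) = (-46 + N)*(1/(2*N)) = (-46 + N)/(2*N))
(458 + I(-5))/(U(p) + 1798) = (458 + 30)/((½)*(-46 + 3)/3 + 1798) = 488/((½)*(⅓)*(-43) + 1798) = 488/(-43/6 + 1798) = 488/(10745/6) = 488*(6/10745) = 2928/10745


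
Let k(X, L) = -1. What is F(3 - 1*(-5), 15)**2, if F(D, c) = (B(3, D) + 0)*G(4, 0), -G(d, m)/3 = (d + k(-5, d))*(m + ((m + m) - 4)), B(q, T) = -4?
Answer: 20736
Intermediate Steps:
G(d, m) = -3*(-1 + d)*(-4 + 3*m) (G(d, m) = -3*(d - 1)*(m + ((m + m) - 4)) = -3*(-1 + d)*(m + (2*m - 4)) = -3*(-1 + d)*(m + (-4 + 2*m)) = -3*(-1 + d)*(-4 + 3*m))
F(D, c) = -144 (F(D, c) = (-4 + 0)*(-12 + 9*0 + 12*4 - 9*4*0) = -4*(-12 + 0 + 48 + 0) = -4*36 = -144)
F(3 - 1*(-5), 15)**2 = (-144)**2 = 20736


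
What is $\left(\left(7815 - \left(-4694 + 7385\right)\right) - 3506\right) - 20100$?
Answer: $-18482$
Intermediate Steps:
$\left(\left(7815 - \left(-4694 + 7385\right)\right) - 3506\right) - 20100 = \left(\left(7815 - 2691\right) - 3506\right) - 20100 = \left(5124 - 3506\right) - 20100 = 1618 - 20100 = -18482$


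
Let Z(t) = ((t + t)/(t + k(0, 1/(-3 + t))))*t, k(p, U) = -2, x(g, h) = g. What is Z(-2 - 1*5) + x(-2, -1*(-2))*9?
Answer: -260/9 ≈ -28.889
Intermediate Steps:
Z(t) = 2*t**2/(-2 + t) (Z(t) = ((t + t)/(t - 2))*t = ((2*t)/(-2 + t))*t = (2*t/(-2 + t))*t = 2*t**2/(-2 + t))
Z(-2 - 1*5) + x(-2, -1*(-2))*9 = 2*(-2 - 1*5)**2/(-2 + (-2 - 1*5)) - 2*9 = 2*(-2 - 5)**2/(-2 + (-2 - 5)) - 18 = 2*(-7)**2/(-2 - 7) - 18 = 2*49/(-9) - 18 = 2*49*(-1/9) - 18 = -98/9 - 18 = -260/9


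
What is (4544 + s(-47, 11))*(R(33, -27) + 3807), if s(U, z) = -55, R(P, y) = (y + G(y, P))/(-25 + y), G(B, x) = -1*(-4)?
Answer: 888763643/52 ≈ 1.7092e+7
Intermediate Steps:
G(B, x) = 4
R(P, y) = (4 + y)/(-25 + y) (R(P, y) = (y + 4)/(-25 + y) = (4 + y)/(-25 + y))
(4544 + s(-47, 11))*(R(33, -27) + 3807) = (4544 - 55)*((4 - 27)/(-25 - 27) + 3807) = 4489*(-23/(-52) + 3807) = 4489*(-1/52*(-23) + 3807) = 4489*(23/52 + 3807) = 4489*(197987/52) = 888763643/52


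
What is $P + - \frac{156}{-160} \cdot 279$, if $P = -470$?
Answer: $- \frac{7919}{40} \approx -197.98$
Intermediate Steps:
$P + - \frac{156}{-160} \cdot 279 = -470 + - \frac{156}{-160} \cdot 279 = -470 + \left(-156\right) \left(- \frac{1}{160}\right) 279 = -470 + \frac{39}{40} \cdot 279 = -470 + \frac{10881}{40} = - \frac{7919}{40}$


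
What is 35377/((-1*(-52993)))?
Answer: 35377/52993 ≈ 0.66758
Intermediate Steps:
35377/((-1*(-52993))) = 35377/52993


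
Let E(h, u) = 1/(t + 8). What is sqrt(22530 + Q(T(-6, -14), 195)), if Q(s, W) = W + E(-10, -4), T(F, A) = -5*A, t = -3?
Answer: sqrt(568130)/5 ≈ 150.75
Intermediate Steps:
E(h, u) = 1/5 (E(h, u) = 1/(-3 + 8) = 1/5)
Q(s, W) = 1/5 + W (Q(s, W) = W + 1/5 = 1/5 + W)
sqrt(22530 + Q(T(-6, -14), 195)) = sqrt(22530 + (1/5 + 195)) = sqrt(22530 + 976/5) = sqrt(113626/5) = sqrt(568130)/5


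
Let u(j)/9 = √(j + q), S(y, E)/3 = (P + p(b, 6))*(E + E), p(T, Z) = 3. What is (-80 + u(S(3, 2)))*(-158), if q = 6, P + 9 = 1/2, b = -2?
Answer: 12640 - 2844*I*√15 ≈ 12640.0 - 11015.0*I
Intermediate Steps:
P = -17/2 (P = -9 + 1/2 = -9 + ½ = -17/2 ≈ -8.5000)
S(y, E) = -33*E (S(y, E) = 3*((-17/2 + 3)*(E + E)) = 3*(-11*E) = -33*E)
u(j) = 9*√(6 + j) (u(j) = 9*√(j + 6) = 9*√(6 + j))
(-80 + u(S(3, 2)))*(-158) = (-80 + 9*√(6 - 33*2))*(-158) = (-80 + 9*√(6 - 66))*(-158) = (-80 + 9*√(-60))*(-158) = (-80 + 9*(2*I*√15))*(-158) = (-80 + 18*I*√15)*(-158) = 12640 - 2844*I*√15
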